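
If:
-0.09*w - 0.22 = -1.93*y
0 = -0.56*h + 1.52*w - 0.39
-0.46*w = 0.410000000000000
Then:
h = -3.12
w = -0.89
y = 0.07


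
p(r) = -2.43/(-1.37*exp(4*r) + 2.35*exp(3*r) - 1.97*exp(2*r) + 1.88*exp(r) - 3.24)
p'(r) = -2.43*(5.48*exp(4*r) - 7.05*exp(3*r) + 3.94*exp(2*r) - 1.88*exp(r))/(-1.37*exp(4*r) + 2.35*exp(3*r) - 1.97*exp(2*r) + 1.88*exp(r) - 3.24)^2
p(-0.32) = 1.01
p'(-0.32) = 0.20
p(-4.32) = 0.76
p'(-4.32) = 0.01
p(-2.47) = 0.79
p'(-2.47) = 0.03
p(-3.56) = 0.76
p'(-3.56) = 0.01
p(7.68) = 0.00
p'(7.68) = -0.00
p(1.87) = 0.00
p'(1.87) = -0.01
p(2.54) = 0.00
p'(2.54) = -0.00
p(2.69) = 0.00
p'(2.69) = -0.00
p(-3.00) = 0.77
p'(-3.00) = 0.02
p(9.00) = 0.00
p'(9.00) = 0.00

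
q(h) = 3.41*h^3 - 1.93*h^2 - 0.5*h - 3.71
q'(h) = 10.23*h^2 - 3.86*h - 0.5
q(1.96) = 13.57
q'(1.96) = 31.23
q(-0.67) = -5.27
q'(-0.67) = 6.68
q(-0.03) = -3.70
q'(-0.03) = -0.37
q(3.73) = 144.54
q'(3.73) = 127.43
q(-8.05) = -1903.61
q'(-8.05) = 693.50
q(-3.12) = -124.50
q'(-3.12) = 111.13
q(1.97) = 13.89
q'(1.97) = 31.60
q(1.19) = -1.29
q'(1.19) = 9.39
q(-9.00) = -2641.43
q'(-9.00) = 862.87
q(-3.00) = -111.65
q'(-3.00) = 103.15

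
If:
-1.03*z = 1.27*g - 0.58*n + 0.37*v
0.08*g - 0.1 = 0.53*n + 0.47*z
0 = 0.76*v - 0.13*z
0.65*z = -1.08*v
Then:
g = -0.09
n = -0.20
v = 0.00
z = 0.00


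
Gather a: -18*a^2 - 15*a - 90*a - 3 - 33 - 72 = -18*a^2 - 105*a - 108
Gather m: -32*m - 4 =-32*m - 4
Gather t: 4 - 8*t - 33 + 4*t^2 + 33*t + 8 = 4*t^2 + 25*t - 21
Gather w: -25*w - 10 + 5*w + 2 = -20*w - 8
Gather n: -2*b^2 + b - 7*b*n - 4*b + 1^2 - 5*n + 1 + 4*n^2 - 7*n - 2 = -2*b^2 - 3*b + 4*n^2 + n*(-7*b - 12)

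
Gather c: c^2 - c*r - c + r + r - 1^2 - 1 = c^2 + c*(-r - 1) + 2*r - 2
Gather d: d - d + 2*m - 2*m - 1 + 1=0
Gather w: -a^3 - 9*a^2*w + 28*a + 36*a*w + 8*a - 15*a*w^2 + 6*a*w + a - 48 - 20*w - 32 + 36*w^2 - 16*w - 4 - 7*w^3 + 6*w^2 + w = -a^3 + 37*a - 7*w^3 + w^2*(42 - 15*a) + w*(-9*a^2 + 42*a - 35) - 84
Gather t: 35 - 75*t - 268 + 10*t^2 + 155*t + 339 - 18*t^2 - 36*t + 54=-8*t^2 + 44*t + 160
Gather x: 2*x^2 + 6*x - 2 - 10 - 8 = 2*x^2 + 6*x - 20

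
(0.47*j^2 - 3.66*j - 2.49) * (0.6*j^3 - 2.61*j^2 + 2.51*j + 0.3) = 0.282*j^5 - 3.4227*j^4 + 9.2383*j^3 - 2.5467*j^2 - 7.3479*j - 0.747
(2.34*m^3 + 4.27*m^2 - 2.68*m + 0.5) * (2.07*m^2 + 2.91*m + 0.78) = 4.8438*m^5 + 15.6483*m^4 + 8.7033*m^3 - 3.4332*m^2 - 0.6354*m + 0.39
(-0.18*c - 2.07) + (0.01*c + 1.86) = -0.17*c - 0.21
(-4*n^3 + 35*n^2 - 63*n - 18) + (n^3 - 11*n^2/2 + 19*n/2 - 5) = -3*n^3 + 59*n^2/2 - 107*n/2 - 23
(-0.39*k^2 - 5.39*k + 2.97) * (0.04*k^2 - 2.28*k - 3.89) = -0.0156*k^4 + 0.6736*k^3 + 13.9251*k^2 + 14.1955*k - 11.5533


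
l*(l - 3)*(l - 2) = l^3 - 5*l^2 + 6*l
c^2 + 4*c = c*(c + 4)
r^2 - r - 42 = (r - 7)*(r + 6)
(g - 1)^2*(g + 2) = g^3 - 3*g + 2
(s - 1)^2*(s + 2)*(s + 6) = s^4 + 6*s^3 - 3*s^2 - 16*s + 12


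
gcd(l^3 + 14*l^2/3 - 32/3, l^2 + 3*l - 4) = l + 4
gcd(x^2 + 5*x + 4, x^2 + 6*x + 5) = x + 1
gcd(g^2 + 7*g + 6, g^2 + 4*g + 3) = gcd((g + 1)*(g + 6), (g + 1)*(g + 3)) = g + 1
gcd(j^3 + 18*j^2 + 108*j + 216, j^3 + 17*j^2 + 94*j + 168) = j + 6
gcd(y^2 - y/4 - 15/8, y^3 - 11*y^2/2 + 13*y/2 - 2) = 1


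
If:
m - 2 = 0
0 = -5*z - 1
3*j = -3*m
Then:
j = -2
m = 2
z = -1/5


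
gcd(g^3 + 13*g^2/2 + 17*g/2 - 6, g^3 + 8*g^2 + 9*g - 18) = g + 3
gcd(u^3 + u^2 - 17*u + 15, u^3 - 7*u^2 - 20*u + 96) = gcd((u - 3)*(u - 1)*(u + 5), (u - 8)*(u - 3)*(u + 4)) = u - 3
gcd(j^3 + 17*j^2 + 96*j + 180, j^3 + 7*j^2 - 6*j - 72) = j + 6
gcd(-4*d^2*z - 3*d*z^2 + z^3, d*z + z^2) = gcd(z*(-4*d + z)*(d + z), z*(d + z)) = d*z + z^2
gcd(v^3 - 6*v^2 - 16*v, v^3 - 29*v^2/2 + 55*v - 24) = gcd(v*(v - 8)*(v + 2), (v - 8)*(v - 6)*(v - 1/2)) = v - 8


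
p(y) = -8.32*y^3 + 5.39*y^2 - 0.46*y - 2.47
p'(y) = -24.96*y^2 + 10.78*y - 0.46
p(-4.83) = 1062.98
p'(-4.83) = -634.82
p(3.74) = -364.05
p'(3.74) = -309.27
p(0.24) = -2.38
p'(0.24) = 0.69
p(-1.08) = 14.79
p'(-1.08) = -41.22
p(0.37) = -2.32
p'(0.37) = 0.11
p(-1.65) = 50.34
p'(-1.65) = -86.20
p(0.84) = -3.98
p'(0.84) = -9.02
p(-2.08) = 96.68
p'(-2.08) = -130.87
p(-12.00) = 15156.17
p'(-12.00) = -3724.06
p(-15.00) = 29297.18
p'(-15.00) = -5778.16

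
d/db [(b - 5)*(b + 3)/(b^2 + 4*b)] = 6*(b^2 + 5*b + 10)/(b^2*(b^2 + 8*b + 16))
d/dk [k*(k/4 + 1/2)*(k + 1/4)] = 3*k^2/4 + 9*k/8 + 1/8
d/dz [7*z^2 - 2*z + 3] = 14*z - 2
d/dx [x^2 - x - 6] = 2*x - 1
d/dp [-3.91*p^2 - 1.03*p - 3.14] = -7.82*p - 1.03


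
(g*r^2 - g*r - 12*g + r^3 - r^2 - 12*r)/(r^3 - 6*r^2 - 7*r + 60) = (g + r)/(r - 5)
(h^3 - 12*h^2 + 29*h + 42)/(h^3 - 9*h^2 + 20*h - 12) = (h^2 - 6*h - 7)/(h^2 - 3*h + 2)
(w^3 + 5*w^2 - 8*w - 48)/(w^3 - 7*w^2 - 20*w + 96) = (w + 4)/(w - 8)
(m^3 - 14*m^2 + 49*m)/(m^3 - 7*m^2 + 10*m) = (m^2 - 14*m + 49)/(m^2 - 7*m + 10)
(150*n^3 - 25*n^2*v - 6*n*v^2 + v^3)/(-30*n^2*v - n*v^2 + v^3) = (-5*n + v)/v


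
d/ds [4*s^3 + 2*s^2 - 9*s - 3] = 12*s^2 + 4*s - 9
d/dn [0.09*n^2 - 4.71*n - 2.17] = 0.18*n - 4.71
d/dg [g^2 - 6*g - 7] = 2*g - 6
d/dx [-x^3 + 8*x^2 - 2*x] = -3*x^2 + 16*x - 2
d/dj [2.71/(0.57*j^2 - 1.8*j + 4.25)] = (4.878 - 3.0894*j)/(0.57*j^2 - 1.8*j + 4.25)^2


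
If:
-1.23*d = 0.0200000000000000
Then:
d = -0.02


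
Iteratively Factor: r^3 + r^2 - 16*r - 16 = (r - 4)*(r^2 + 5*r + 4) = (r - 4)*(r + 4)*(r + 1)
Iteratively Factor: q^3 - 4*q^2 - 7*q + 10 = (q + 2)*(q^2 - 6*q + 5) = (q - 1)*(q + 2)*(q - 5)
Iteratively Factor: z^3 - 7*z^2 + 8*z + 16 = (z + 1)*(z^2 - 8*z + 16) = (z - 4)*(z + 1)*(z - 4)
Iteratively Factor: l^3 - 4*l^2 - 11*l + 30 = (l + 3)*(l^2 - 7*l + 10) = (l - 2)*(l + 3)*(l - 5)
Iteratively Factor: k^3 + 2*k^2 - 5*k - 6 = (k + 1)*(k^2 + k - 6) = (k - 2)*(k + 1)*(k + 3)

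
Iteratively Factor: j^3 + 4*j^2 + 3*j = (j)*(j^2 + 4*j + 3) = j*(j + 1)*(j + 3)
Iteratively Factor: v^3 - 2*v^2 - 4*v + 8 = (v - 2)*(v^2 - 4) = (v - 2)*(v + 2)*(v - 2)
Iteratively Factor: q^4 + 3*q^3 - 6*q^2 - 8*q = (q + 4)*(q^3 - q^2 - 2*q) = (q - 2)*(q + 4)*(q^2 + q) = q*(q - 2)*(q + 4)*(q + 1)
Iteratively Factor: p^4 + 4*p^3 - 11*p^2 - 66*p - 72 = (p + 3)*(p^3 + p^2 - 14*p - 24) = (p + 2)*(p + 3)*(p^2 - p - 12) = (p + 2)*(p + 3)^2*(p - 4)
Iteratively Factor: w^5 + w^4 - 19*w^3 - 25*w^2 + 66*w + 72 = (w + 3)*(w^4 - 2*w^3 - 13*w^2 + 14*w + 24) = (w - 2)*(w + 3)*(w^3 - 13*w - 12) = (w - 4)*(w - 2)*(w + 3)*(w^2 + 4*w + 3) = (w - 4)*(w - 2)*(w + 1)*(w + 3)*(w + 3)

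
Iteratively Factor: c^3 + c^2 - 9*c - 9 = (c + 1)*(c^2 - 9) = (c + 1)*(c + 3)*(c - 3)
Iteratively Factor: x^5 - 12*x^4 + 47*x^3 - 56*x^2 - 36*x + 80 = (x - 4)*(x^4 - 8*x^3 + 15*x^2 + 4*x - 20) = (x - 4)*(x - 2)*(x^3 - 6*x^2 + 3*x + 10) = (x - 5)*(x - 4)*(x - 2)*(x^2 - x - 2) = (x - 5)*(x - 4)*(x - 2)*(x + 1)*(x - 2)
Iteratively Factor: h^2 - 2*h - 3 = (h + 1)*(h - 3)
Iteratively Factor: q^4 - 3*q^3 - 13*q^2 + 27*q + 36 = (q - 4)*(q^3 + q^2 - 9*q - 9) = (q - 4)*(q - 3)*(q^2 + 4*q + 3) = (q - 4)*(q - 3)*(q + 1)*(q + 3)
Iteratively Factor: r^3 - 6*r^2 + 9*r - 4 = (r - 1)*(r^2 - 5*r + 4) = (r - 4)*(r - 1)*(r - 1)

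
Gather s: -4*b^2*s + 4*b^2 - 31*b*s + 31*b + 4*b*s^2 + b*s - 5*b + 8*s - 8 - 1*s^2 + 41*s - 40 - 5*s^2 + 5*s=4*b^2 + 26*b + s^2*(4*b - 6) + s*(-4*b^2 - 30*b + 54) - 48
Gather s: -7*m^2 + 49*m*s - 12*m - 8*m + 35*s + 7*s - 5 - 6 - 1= -7*m^2 - 20*m + s*(49*m + 42) - 12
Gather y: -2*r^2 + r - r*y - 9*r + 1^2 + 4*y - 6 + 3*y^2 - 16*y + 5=-2*r^2 - 8*r + 3*y^2 + y*(-r - 12)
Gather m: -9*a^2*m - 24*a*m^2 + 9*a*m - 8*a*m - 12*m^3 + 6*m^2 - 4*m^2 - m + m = -12*m^3 + m^2*(2 - 24*a) + m*(-9*a^2 + a)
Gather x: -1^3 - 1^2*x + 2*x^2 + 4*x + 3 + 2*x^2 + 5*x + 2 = 4*x^2 + 8*x + 4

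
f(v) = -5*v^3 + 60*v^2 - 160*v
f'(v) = -15*v^2 + 120*v - 160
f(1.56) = -122.57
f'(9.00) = -295.00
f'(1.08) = -47.90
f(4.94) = 71.05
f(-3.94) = 1867.63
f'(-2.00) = -460.00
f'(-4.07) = -896.87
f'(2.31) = 37.16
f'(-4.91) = -1110.82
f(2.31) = -111.07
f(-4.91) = 2823.94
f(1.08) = -109.11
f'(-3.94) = -865.65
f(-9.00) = 9945.00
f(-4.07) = 1982.19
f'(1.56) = -9.30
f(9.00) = -225.00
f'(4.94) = 66.75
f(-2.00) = 600.00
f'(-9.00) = -2455.00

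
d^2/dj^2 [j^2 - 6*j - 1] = 2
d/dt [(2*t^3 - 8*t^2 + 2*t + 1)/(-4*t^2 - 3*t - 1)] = (-8*t^4 - 12*t^3 + 26*t^2 + 24*t + 1)/(16*t^4 + 24*t^3 + 17*t^2 + 6*t + 1)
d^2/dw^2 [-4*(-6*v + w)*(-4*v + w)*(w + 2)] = 80*v - 24*w - 16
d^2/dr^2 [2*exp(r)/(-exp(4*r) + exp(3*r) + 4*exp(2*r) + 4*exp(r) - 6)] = 2*(2*(-4*exp(3*r) + 3*exp(2*r) + 8*exp(r) + 4)^2*exp(2*r) + (24*exp(3*r) - 15*exp(2*r) - 32*exp(r) - 12)*(-exp(4*r) + exp(3*r) + 4*exp(2*r) + 4*exp(r) - 6)*exp(r) + (-exp(4*r) + exp(3*r) + 4*exp(2*r) + 4*exp(r) - 6)^2)*exp(r)/(-exp(4*r) + exp(3*r) + 4*exp(2*r) + 4*exp(r) - 6)^3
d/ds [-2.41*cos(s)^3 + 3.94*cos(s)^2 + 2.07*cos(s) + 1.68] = (7.23*cos(s)^2 - 7.88*cos(s) - 2.07)*sin(s)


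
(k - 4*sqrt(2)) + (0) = k - 4*sqrt(2)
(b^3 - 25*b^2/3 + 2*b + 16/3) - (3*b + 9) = b^3 - 25*b^2/3 - b - 11/3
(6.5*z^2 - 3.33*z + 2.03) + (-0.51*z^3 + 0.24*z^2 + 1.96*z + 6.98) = -0.51*z^3 + 6.74*z^2 - 1.37*z + 9.01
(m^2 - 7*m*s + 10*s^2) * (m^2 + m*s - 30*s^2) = m^4 - 6*m^3*s - 27*m^2*s^2 + 220*m*s^3 - 300*s^4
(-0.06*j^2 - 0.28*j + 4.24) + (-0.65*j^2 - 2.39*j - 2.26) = -0.71*j^2 - 2.67*j + 1.98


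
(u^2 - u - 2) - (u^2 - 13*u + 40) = 12*u - 42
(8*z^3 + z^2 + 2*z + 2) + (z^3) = 9*z^3 + z^2 + 2*z + 2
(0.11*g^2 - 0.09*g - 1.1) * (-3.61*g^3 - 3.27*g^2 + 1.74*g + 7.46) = -0.3971*g^5 - 0.0348000000000001*g^4 + 4.4567*g^3 + 4.261*g^2 - 2.5854*g - 8.206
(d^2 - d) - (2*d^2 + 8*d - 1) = -d^2 - 9*d + 1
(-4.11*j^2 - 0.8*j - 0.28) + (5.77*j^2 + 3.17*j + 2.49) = 1.66*j^2 + 2.37*j + 2.21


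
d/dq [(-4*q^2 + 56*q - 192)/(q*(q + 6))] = 16*(-5*q^2 + 24*q + 72)/(q^2*(q^2 + 12*q + 36))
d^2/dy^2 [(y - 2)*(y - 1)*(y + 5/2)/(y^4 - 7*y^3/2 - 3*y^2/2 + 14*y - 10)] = 2*(8*y^3 + 60*y^2 + 90*y + 85)/(8*y^6 - 12*y^5 - 114*y^4 + 119*y^3 + 570*y^2 - 300*y - 1000)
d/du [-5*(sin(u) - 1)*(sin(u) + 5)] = -10*(sin(u) + 2)*cos(u)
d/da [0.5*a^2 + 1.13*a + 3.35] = 1.0*a + 1.13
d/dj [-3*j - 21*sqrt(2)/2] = -3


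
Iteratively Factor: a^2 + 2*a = (a)*(a + 2)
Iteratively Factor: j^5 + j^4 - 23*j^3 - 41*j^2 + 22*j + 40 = (j + 4)*(j^4 - 3*j^3 - 11*j^2 + 3*j + 10) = (j + 1)*(j + 4)*(j^3 - 4*j^2 - 7*j + 10) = (j - 5)*(j + 1)*(j + 4)*(j^2 + j - 2) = (j - 5)*(j - 1)*(j + 1)*(j + 4)*(j + 2)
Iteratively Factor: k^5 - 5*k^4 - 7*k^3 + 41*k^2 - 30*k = (k - 5)*(k^4 - 7*k^2 + 6*k) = k*(k - 5)*(k^3 - 7*k + 6) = k*(k - 5)*(k + 3)*(k^2 - 3*k + 2) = k*(k - 5)*(k - 2)*(k + 3)*(k - 1)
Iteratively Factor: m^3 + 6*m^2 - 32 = (m - 2)*(m^2 + 8*m + 16) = (m - 2)*(m + 4)*(m + 4)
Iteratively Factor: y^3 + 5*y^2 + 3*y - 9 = (y + 3)*(y^2 + 2*y - 3) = (y - 1)*(y + 3)*(y + 3)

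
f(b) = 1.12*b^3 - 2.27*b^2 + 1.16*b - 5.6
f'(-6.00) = 149.36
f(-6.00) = -336.20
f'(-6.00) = 149.36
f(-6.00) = -336.20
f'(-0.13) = 1.81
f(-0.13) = -5.79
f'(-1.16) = 10.95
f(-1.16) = -11.75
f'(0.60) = -0.35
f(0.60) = -5.48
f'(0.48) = -0.25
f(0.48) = -5.44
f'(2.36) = 9.16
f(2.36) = -0.78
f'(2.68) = 13.13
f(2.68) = 2.76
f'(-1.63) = 17.49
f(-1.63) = -18.37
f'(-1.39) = 13.96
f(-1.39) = -14.61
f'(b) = 3.36*b^2 - 4.54*b + 1.16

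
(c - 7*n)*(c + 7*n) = c^2 - 49*n^2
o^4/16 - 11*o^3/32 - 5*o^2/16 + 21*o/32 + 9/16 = (o/4 + 1/4)^2*(o - 6)*(o - 3/2)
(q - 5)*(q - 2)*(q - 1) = q^3 - 8*q^2 + 17*q - 10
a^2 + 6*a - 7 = (a - 1)*(a + 7)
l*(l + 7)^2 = l^3 + 14*l^2 + 49*l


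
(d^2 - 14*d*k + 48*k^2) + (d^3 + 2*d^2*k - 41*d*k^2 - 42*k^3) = d^3 + 2*d^2*k + d^2 - 41*d*k^2 - 14*d*k - 42*k^3 + 48*k^2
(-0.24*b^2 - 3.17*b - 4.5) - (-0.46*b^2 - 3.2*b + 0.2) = 0.22*b^2 + 0.0300000000000002*b - 4.7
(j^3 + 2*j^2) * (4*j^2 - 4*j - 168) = 4*j^5 + 4*j^4 - 176*j^3 - 336*j^2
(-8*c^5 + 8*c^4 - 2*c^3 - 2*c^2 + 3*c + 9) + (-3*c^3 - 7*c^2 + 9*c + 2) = -8*c^5 + 8*c^4 - 5*c^3 - 9*c^2 + 12*c + 11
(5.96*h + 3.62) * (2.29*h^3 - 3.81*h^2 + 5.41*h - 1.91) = 13.6484*h^4 - 14.4178*h^3 + 18.4514*h^2 + 8.2006*h - 6.9142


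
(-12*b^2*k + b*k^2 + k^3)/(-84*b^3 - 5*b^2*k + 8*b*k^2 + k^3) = k/(7*b + k)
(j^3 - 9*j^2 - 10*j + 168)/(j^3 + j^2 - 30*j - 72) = (j - 7)/(j + 3)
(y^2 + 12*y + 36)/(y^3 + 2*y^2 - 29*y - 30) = (y + 6)/(y^2 - 4*y - 5)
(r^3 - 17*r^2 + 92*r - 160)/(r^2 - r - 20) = (r^2 - 12*r + 32)/(r + 4)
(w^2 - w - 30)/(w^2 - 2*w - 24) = (w + 5)/(w + 4)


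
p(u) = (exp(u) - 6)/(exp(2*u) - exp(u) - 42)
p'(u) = (exp(u) - 6)*(-2*exp(2*u) + exp(u))/(exp(2*u) - exp(u) - 42)^2 + exp(u)/(exp(2*u) - exp(u) - 42) = (-(exp(u) - 6)*(2*exp(u) - 1) + exp(2*u) - exp(u) - 42)*exp(u)/(-exp(2*u) + exp(u) + 42)^2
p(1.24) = 0.08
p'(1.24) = -0.06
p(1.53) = 0.05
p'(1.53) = -0.10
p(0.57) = 0.10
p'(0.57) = -0.03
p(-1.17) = 0.13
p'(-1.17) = -0.01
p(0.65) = 0.10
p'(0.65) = -0.03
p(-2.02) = 0.14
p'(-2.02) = -0.00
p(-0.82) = 0.13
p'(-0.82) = -0.01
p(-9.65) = 0.14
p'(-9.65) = -0.00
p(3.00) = 0.04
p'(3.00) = -0.04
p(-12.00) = 0.14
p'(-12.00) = 0.00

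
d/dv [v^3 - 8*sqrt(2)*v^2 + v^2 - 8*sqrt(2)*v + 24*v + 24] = 3*v^2 - 16*sqrt(2)*v + 2*v - 8*sqrt(2) + 24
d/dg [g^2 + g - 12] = 2*g + 1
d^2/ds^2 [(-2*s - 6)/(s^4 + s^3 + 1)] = 4*s*(-s^3*(s + 3)*(4*s + 3)^2 + (4*s^2 + 3*s + 3*(s + 3)*(2*s + 1))*(s^4 + s^3 + 1))/(s^4 + s^3 + 1)^3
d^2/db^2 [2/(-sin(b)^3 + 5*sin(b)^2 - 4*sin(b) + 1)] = 2*(9*sin(b)^6 - 55*sin(b)^5 + 96*sin(b)^4 + 29*sin(b)^3 - 178*sin(b)^2 + 118*sin(b) - 22)/(sin(b)^3 - 5*sin(b)^2 + 4*sin(b) - 1)^3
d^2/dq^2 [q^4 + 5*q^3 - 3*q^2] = 12*q^2 + 30*q - 6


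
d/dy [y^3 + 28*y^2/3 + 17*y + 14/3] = 3*y^2 + 56*y/3 + 17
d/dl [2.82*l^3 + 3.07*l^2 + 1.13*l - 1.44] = 8.46*l^2 + 6.14*l + 1.13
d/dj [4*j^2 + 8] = 8*j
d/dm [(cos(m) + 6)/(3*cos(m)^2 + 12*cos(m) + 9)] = (cos(m)^2 + 12*cos(m) + 21)*sin(m)/(3*(cos(m)^2 + 4*cos(m) + 3)^2)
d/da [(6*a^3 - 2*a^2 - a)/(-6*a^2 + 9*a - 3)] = (-12*a^4 + 36*a^3 - 26*a^2 + 4*a + 1)/(3*(4*a^4 - 12*a^3 + 13*a^2 - 6*a + 1))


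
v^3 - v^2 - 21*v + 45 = (v - 3)^2*(v + 5)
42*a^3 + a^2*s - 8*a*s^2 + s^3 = (-7*a + s)*(-3*a + s)*(2*a + s)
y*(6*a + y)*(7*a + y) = 42*a^2*y + 13*a*y^2 + y^3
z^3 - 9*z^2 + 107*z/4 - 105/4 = (z - 7/2)*(z - 3)*(z - 5/2)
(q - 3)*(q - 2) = q^2 - 5*q + 6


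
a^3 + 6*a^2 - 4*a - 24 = (a - 2)*(a + 2)*(a + 6)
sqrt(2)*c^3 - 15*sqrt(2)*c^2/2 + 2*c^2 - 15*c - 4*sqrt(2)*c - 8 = (c - 8)*(c + sqrt(2))*(sqrt(2)*c + sqrt(2)/2)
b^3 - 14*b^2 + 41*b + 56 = (b - 8)*(b - 7)*(b + 1)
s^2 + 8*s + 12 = (s + 2)*(s + 6)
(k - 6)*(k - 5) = k^2 - 11*k + 30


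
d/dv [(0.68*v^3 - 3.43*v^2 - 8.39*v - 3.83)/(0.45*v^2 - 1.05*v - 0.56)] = (0.306*v^4 - 1.428*v^3 + 6.2346*v^2 + 7.2886*v + 0.6769)/(0.2025*v^4 - 0.945*v^3 + 0.5985*v^2 + 1.176*v + 0.3136)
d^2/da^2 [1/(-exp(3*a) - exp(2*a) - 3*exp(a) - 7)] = (-2*(3*exp(2*a) + 2*exp(a) + 3)^2*exp(a) + (9*exp(2*a) + 4*exp(a) + 3)*(exp(3*a) + exp(2*a) + 3*exp(a) + 7))*exp(a)/(exp(3*a) + exp(2*a) + 3*exp(a) + 7)^3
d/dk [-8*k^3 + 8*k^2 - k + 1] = -24*k^2 + 16*k - 1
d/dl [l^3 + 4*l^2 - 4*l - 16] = 3*l^2 + 8*l - 4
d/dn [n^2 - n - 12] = 2*n - 1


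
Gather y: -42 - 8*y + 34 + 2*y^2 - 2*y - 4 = 2*y^2 - 10*y - 12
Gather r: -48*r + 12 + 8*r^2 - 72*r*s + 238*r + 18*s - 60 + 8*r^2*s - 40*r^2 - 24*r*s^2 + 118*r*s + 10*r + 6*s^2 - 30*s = r^2*(8*s - 32) + r*(-24*s^2 + 46*s + 200) + 6*s^2 - 12*s - 48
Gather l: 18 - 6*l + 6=24 - 6*l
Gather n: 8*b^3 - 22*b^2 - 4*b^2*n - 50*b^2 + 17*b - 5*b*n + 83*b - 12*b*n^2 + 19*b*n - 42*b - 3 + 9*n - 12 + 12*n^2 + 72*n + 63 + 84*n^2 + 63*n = 8*b^3 - 72*b^2 + 58*b + n^2*(96 - 12*b) + n*(-4*b^2 + 14*b + 144) + 48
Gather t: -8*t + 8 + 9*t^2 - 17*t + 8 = 9*t^2 - 25*t + 16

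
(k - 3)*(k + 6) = k^2 + 3*k - 18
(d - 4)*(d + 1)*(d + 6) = d^3 + 3*d^2 - 22*d - 24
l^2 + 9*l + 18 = (l + 3)*(l + 6)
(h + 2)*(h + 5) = h^2 + 7*h + 10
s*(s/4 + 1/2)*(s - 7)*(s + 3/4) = s^4/4 - 17*s^3/16 - 71*s^2/16 - 21*s/8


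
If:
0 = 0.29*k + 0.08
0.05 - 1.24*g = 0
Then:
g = 0.04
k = -0.28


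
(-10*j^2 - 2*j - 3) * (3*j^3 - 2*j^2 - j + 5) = -30*j^5 + 14*j^4 + 5*j^3 - 42*j^2 - 7*j - 15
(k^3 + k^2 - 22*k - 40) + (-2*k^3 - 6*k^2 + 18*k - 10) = -k^3 - 5*k^2 - 4*k - 50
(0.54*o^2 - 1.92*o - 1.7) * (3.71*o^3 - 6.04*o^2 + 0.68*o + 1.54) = 2.0034*o^5 - 10.3848*o^4 + 5.657*o^3 + 9.794*o^2 - 4.1128*o - 2.618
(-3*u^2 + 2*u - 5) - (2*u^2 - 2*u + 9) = -5*u^2 + 4*u - 14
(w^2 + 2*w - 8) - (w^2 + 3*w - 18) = 10 - w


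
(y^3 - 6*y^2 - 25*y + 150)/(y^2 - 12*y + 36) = (y^2 - 25)/(y - 6)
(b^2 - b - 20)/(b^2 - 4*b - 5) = (b + 4)/(b + 1)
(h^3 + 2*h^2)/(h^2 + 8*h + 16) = h^2*(h + 2)/(h^2 + 8*h + 16)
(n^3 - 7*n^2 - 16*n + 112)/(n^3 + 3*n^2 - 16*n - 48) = (n - 7)/(n + 3)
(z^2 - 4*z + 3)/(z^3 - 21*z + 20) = (z - 3)/(z^2 + z - 20)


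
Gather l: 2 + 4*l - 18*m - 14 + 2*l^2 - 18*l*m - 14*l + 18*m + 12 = 2*l^2 + l*(-18*m - 10)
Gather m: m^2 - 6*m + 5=m^2 - 6*m + 5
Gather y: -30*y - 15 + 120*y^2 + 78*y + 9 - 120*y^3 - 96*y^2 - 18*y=-120*y^3 + 24*y^2 + 30*y - 6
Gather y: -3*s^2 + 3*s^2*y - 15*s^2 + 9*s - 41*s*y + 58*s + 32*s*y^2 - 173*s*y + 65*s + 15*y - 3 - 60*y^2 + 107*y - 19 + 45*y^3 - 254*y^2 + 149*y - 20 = -18*s^2 + 132*s + 45*y^3 + y^2*(32*s - 314) + y*(3*s^2 - 214*s + 271) - 42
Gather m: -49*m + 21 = 21 - 49*m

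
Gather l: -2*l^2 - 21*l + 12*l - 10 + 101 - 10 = -2*l^2 - 9*l + 81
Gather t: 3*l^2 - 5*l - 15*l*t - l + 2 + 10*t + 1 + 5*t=3*l^2 - 6*l + t*(15 - 15*l) + 3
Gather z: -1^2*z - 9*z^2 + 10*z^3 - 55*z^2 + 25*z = 10*z^3 - 64*z^2 + 24*z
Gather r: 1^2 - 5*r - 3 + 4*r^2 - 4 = 4*r^2 - 5*r - 6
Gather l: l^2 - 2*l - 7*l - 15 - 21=l^2 - 9*l - 36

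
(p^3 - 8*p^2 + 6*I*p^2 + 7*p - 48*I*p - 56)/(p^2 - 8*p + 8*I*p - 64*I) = (p^2 + 6*I*p + 7)/(p + 8*I)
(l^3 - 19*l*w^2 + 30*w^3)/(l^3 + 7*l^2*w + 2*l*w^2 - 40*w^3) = (l - 3*w)/(l + 4*w)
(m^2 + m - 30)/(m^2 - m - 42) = (m - 5)/(m - 7)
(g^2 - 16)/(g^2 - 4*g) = (g + 4)/g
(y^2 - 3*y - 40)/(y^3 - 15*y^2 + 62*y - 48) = (y + 5)/(y^2 - 7*y + 6)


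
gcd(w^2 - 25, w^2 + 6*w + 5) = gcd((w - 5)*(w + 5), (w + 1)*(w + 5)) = w + 5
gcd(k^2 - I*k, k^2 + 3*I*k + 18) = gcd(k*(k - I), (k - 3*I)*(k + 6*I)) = 1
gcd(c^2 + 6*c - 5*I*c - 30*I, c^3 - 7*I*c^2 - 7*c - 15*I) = c - 5*I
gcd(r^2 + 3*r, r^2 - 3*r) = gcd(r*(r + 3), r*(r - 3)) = r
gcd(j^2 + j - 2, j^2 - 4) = j + 2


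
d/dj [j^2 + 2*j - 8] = 2*j + 2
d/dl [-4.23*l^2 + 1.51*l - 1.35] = 1.51 - 8.46*l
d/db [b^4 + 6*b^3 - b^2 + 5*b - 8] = 4*b^3 + 18*b^2 - 2*b + 5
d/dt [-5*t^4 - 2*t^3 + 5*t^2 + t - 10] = -20*t^3 - 6*t^2 + 10*t + 1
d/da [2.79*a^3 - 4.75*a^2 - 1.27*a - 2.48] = 8.37*a^2 - 9.5*a - 1.27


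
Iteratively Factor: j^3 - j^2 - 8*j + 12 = (j + 3)*(j^2 - 4*j + 4) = (j - 2)*(j + 3)*(j - 2)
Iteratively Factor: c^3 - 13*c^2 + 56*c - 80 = (c - 4)*(c^2 - 9*c + 20) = (c - 4)^2*(c - 5)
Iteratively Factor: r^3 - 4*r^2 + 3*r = (r - 1)*(r^2 - 3*r) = r*(r - 1)*(r - 3)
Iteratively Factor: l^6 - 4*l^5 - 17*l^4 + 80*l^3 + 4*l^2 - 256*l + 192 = (l - 4)*(l^5 - 17*l^3 + 12*l^2 + 52*l - 48) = (l - 4)*(l + 4)*(l^4 - 4*l^3 - l^2 + 16*l - 12) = (l - 4)*(l - 2)*(l + 4)*(l^3 - 2*l^2 - 5*l + 6) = (l - 4)*(l - 3)*(l - 2)*(l + 4)*(l^2 + l - 2) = (l - 4)*(l - 3)*(l - 2)*(l + 2)*(l + 4)*(l - 1)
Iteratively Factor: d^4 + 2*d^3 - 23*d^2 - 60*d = (d)*(d^3 + 2*d^2 - 23*d - 60) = d*(d + 4)*(d^2 - 2*d - 15) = d*(d + 3)*(d + 4)*(d - 5)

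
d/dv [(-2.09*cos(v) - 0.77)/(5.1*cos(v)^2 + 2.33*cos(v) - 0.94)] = (10.659*sin(v)^2 - 7.854*cos(v) - 14.4177)*sin(v)/(5.1*cos(v)^2 + 2.33*cos(v) - 0.94)^2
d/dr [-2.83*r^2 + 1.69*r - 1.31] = 1.69 - 5.66*r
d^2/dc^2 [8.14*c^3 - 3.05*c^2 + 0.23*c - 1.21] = 48.84*c - 6.1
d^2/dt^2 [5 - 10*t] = 0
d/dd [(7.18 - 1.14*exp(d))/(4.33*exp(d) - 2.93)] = -27.7492*exp(d)/(4.33*exp(d) - 2.93)^2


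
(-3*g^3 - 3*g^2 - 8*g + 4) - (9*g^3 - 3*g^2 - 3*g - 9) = -12*g^3 - 5*g + 13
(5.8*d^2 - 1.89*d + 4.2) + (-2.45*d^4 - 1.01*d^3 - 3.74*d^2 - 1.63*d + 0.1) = -2.45*d^4 - 1.01*d^3 + 2.06*d^2 - 3.52*d + 4.3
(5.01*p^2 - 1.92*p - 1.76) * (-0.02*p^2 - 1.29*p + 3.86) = -0.1002*p^4 - 6.4245*p^3 + 21.8506*p^2 - 5.1408*p - 6.7936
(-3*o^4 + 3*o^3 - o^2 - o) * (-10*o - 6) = 30*o^5 - 12*o^4 - 8*o^3 + 16*o^2 + 6*o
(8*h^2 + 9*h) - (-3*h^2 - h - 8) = 11*h^2 + 10*h + 8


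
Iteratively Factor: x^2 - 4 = (x + 2)*(x - 2)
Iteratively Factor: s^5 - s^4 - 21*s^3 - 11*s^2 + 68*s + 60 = (s + 3)*(s^4 - 4*s^3 - 9*s^2 + 16*s + 20) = (s - 5)*(s + 3)*(s^3 + s^2 - 4*s - 4) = (s - 5)*(s + 1)*(s + 3)*(s^2 - 4) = (s - 5)*(s - 2)*(s + 1)*(s + 3)*(s + 2)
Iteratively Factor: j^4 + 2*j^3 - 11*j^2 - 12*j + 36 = (j - 2)*(j^3 + 4*j^2 - 3*j - 18) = (j - 2)*(j + 3)*(j^2 + j - 6) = (j - 2)*(j + 3)^2*(j - 2)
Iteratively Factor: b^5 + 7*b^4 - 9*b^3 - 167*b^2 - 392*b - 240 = (b - 5)*(b^4 + 12*b^3 + 51*b^2 + 88*b + 48) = (b - 5)*(b + 1)*(b^3 + 11*b^2 + 40*b + 48) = (b - 5)*(b + 1)*(b + 4)*(b^2 + 7*b + 12) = (b - 5)*(b + 1)*(b + 4)^2*(b + 3)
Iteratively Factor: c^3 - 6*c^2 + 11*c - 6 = (c - 2)*(c^2 - 4*c + 3) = (c - 2)*(c - 1)*(c - 3)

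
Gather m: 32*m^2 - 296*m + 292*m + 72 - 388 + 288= 32*m^2 - 4*m - 28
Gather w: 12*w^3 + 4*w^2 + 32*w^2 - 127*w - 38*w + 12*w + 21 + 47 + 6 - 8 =12*w^3 + 36*w^2 - 153*w + 66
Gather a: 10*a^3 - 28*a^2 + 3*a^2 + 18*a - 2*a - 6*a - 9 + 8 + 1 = 10*a^3 - 25*a^2 + 10*a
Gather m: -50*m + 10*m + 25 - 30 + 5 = -40*m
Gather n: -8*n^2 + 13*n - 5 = -8*n^2 + 13*n - 5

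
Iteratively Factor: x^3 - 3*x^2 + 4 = (x - 2)*(x^2 - x - 2) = (x - 2)*(x + 1)*(x - 2)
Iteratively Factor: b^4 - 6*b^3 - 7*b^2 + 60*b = (b - 5)*(b^3 - b^2 - 12*b) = b*(b - 5)*(b^2 - b - 12) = b*(b - 5)*(b - 4)*(b + 3)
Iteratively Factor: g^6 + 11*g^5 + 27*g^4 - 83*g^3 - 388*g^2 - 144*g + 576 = (g + 4)*(g^5 + 7*g^4 - g^3 - 79*g^2 - 72*g + 144) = (g + 4)^2*(g^4 + 3*g^3 - 13*g^2 - 27*g + 36) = (g + 3)*(g + 4)^2*(g^3 - 13*g + 12) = (g - 3)*(g + 3)*(g + 4)^2*(g^2 + 3*g - 4) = (g - 3)*(g - 1)*(g + 3)*(g + 4)^2*(g + 4)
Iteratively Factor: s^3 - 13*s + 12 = (s + 4)*(s^2 - 4*s + 3) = (s - 1)*(s + 4)*(s - 3)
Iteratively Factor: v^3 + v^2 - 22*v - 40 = (v + 2)*(v^2 - v - 20) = (v + 2)*(v + 4)*(v - 5)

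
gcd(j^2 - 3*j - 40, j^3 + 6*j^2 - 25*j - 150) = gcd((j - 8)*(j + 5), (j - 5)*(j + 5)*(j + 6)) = j + 5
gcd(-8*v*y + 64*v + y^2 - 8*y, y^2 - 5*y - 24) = y - 8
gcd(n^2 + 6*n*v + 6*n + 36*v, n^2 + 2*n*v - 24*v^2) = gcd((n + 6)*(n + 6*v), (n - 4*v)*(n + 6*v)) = n + 6*v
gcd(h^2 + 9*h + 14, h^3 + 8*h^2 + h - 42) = h + 7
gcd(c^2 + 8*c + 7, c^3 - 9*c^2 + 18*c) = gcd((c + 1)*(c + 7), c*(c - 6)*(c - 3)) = 1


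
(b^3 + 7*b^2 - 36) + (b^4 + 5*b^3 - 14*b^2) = b^4 + 6*b^3 - 7*b^2 - 36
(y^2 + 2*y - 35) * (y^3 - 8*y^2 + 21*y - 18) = y^5 - 6*y^4 - 30*y^3 + 304*y^2 - 771*y + 630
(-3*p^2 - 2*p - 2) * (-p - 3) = 3*p^3 + 11*p^2 + 8*p + 6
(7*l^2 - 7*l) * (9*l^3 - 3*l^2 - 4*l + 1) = 63*l^5 - 84*l^4 - 7*l^3 + 35*l^2 - 7*l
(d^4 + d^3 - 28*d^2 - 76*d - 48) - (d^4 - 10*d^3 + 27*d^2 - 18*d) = 11*d^3 - 55*d^2 - 58*d - 48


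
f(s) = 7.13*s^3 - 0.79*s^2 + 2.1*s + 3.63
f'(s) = 21.39*s^2 - 1.58*s + 2.1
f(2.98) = 191.56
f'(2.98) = 187.34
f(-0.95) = -5.19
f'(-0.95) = 22.91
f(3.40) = 281.88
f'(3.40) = 244.00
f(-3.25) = -256.30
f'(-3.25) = 233.17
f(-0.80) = -2.21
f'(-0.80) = 17.05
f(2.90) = 176.97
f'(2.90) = 177.41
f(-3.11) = -225.01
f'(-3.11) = 213.90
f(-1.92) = -53.78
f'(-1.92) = 83.99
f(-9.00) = -5277.03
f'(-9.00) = 1748.91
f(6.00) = 1527.87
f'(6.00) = 762.66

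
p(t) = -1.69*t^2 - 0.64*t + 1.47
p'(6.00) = -20.92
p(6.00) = -63.21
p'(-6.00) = 19.64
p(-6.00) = -55.53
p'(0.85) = -3.51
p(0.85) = -0.30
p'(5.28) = -18.49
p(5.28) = -49.02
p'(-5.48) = 17.88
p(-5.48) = -45.77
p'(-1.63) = 4.87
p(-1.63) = -1.98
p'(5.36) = -18.76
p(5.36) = -50.51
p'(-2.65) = 8.32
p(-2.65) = -8.70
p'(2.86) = -10.31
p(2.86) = -14.18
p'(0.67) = -2.90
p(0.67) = 0.28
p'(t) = -3.38*t - 0.64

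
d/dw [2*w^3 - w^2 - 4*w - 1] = 6*w^2 - 2*w - 4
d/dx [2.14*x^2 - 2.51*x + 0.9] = 4.28*x - 2.51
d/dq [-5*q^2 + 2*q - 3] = 2 - 10*q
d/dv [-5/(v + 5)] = 5/(v + 5)^2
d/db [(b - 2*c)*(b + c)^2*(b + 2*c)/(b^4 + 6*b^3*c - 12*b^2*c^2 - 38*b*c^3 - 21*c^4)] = 2*c*(2*b^2 - 17*b*c + 8*c^2)/(b^4 + 8*b^3*c - 26*b^2*c^2 - 168*b*c^3 + 441*c^4)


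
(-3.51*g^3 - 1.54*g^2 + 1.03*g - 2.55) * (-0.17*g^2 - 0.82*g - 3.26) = 0.5967*g^5 + 3.14*g^4 + 12.5303*g^3 + 4.6093*g^2 - 1.2668*g + 8.313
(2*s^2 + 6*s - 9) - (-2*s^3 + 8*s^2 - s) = 2*s^3 - 6*s^2 + 7*s - 9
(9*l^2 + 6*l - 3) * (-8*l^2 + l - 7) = -72*l^4 - 39*l^3 - 33*l^2 - 45*l + 21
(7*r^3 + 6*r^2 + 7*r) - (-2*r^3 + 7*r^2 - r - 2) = 9*r^3 - r^2 + 8*r + 2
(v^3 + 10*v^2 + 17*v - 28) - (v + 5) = v^3 + 10*v^2 + 16*v - 33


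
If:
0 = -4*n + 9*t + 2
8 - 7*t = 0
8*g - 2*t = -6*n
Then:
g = -113/56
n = 43/14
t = 8/7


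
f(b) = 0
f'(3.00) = 0.00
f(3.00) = 0.00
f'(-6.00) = 0.00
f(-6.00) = 0.00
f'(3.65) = 0.00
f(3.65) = 0.00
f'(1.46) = 0.00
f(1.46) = 0.00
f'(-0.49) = 0.00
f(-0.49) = 0.00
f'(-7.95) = 0.00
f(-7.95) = 0.00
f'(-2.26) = 0.00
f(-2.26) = 0.00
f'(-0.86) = 0.00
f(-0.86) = 0.00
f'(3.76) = 0.00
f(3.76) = 0.00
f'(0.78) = 0.00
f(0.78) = 0.00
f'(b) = 0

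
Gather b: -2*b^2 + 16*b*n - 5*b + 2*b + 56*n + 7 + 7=-2*b^2 + b*(16*n - 3) + 56*n + 14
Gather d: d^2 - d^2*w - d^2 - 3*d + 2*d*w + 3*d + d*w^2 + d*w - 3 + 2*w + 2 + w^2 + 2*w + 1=-d^2*w + d*(w^2 + 3*w) + w^2 + 4*w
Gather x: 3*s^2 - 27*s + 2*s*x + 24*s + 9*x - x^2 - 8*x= 3*s^2 - 3*s - x^2 + x*(2*s + 1)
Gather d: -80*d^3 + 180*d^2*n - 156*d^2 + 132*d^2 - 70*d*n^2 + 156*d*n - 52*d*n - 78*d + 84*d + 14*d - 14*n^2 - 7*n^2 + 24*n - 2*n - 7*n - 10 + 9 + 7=-80*d^3 + d^2*(180*n - 24) + d*(-70*n^2 + 104*n + 20) - 21*n^2 + 15*n + 6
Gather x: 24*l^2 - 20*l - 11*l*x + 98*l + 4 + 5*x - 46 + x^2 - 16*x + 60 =24*l^2 + 78*l + x^2 + x*(-11*l - 11) + 18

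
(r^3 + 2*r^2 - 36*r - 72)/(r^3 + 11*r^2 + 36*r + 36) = (r - 6)/(r + 3)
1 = 1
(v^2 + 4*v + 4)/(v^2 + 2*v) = (v + 2)/v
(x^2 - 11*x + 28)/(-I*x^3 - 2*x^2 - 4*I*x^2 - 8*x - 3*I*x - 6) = I*(x^2 - 11*x + 28)/(x^3 + 2*x^2*(2 - I) + x*(3 - 8*I) - 6*I)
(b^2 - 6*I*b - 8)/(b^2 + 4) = (b - 4*I)/(b + 2*I)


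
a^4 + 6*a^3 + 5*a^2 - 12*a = a*(a - 1)*(a + 3)*(a + 4)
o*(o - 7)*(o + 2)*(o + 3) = o^4 - 2*o^3 - 29*o^2 - 42*o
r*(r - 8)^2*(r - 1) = r^4 - 17*r^3 + 80*r^2 - 64*r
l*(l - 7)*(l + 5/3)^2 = l^4 - 11*l^3/3 - 185*l^2/9 - 175*l/9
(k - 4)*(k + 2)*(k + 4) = k^3 + 2*k^2 - 16*k - 32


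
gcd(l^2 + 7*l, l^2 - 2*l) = l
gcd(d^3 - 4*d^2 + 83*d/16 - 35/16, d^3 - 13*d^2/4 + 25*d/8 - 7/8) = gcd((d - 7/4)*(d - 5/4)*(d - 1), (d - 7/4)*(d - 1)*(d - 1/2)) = d^2 - 11*d/4 + 7/4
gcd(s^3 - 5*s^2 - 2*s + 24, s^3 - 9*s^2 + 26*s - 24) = s^2 - 7*s + 12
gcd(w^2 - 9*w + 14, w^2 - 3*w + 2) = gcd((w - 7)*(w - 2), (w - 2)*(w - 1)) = w - 2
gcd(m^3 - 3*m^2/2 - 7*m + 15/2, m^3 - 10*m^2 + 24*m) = 1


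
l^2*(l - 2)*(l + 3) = l^4 + l^3 - 6*l^2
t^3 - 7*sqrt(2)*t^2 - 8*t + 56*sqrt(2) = (t - 7*sqrt(2))*(t - 2*sqrt(2))*(t + 2*sqrt(2))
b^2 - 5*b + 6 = (b - 3)*(b - 2)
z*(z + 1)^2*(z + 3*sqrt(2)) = z^4 + 2*z^3 + 3*sqrt(2)*z^3 + z^2 + 6*sqrt(2)*z^2 + 3*sqrt(2)*z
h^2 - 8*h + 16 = (h - 4)^2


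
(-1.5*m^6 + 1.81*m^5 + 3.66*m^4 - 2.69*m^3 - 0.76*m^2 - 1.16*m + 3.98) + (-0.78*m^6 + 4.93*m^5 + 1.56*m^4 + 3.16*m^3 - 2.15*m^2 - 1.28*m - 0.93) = -2.28*m^6 + 6.74*m^5 + 5.22*m^4 + 0.47*m^3 - 2.91*m^2 - 2.44*m + 3.05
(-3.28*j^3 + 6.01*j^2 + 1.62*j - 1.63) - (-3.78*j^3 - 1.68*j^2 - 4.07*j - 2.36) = 0.5*j^3 + 7.69*j^2 + 5.69*j + 0.73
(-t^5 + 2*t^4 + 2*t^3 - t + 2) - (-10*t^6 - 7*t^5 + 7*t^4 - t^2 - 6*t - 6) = 10*t^6 + 6*t^5 - 5*t^4 + 2*t^3 + t^2 + 5*t + 8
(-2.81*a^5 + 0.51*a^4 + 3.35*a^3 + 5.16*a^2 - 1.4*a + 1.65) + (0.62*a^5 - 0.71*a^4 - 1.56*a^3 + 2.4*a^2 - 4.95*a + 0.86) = -2.19*a^5 - 0.2*a^4 + 1.79*a^3 + 7.56*a^2 - 6.35*a + 2.51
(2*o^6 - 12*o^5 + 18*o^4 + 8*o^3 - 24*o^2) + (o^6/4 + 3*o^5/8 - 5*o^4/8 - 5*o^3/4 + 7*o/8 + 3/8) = 9*o^6/4 - 93*o^5/8 + 139*o^4/8 + 27*o^3/4 - 24*o^2 + 7*o/8 + 3/8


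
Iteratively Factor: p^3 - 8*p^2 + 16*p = (p - 4)*(p^2 - 4*p) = p*(p - 4)*(p - 4)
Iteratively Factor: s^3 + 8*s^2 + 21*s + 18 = (s + 2)*(s^2 + 6*s + 9) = (s + 2)*(s + 3)*(s + 3)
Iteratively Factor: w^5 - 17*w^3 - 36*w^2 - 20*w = (w + 1)*(w^4 - w^3 - 16*w^2 - 20*w) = w*(w + 1)*(w^3 - w^2 - 16*w - 20) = w*(w + 1)*(w + 2)*(w^2 - 3*w - 10) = w*(w - 5)*(w + 1)*(w + 2)*(w + 2)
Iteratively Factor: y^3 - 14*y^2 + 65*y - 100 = (y - 5)*(y^2 - 9*y + 20) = (y - 5)*(y - 4)*(y - 5)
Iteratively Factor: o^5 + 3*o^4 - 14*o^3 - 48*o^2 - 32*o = (o + 2)*(o^4 + o^3 - 16*o^2 - 16*o) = (o - 4)*(o + 2)*(o^3 + 5*o^2 + 4*o) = (o - 4)*(o + 2)*(o + 4)*(o^2 + o) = o*(o - 4)*(o + 2)*(o + 4)*(o + 1)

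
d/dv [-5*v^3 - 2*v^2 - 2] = v*(-15*v - 4)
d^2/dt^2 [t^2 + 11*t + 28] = 2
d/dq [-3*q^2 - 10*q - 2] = -6*q - 10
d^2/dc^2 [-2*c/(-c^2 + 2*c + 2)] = 4*(-4*c*(c - 1)^2 + (2 - 3*c)*(-c^2 + 2*c + 2))/(-c^2 + 2*c + 2)^3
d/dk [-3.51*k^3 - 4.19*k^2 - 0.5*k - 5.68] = -10.53*k^2 - 8.38*k - 0.5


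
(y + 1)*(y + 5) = y^2 + 6*y + 5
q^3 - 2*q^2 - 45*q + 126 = (q - 6)*(q - 3)*(q + 7)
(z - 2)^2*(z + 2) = z^3 - 2*z^2 - 4*z + 8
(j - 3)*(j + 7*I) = j^2 - 3*j + 7*I*j - 21*I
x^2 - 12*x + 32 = (x - 8)*(x - 4)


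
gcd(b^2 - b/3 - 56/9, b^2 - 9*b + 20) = 1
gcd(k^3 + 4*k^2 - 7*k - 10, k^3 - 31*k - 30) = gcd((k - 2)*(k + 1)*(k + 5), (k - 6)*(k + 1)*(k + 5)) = k^2 + 6*k + 5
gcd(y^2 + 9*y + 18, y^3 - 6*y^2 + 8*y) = 1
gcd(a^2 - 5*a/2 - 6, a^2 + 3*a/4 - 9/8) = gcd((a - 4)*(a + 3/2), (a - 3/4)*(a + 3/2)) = a + 3/2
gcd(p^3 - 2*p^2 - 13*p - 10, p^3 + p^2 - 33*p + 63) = 1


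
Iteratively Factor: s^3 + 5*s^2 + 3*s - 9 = (s + 3)*(s^2 + 2*s - 3) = (s + 3)^2*(s - 1)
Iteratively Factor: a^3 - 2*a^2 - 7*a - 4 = (a - 4)*(a^2 + 2*a + 1) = (a - 4)*(a + 1)*(a + 1)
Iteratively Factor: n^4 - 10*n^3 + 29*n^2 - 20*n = (n - 5)*(n^3 - 5*n^2 + 4*n) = (n - 5)*(n - 4)*(n^2 - n) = n*(n - 5)*(n - 4)*(n - 1)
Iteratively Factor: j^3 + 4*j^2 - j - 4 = (j + 4)*(j^2 - 1) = (j - 1)*(j + 4)*(j + 1)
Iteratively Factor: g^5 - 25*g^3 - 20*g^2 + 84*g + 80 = (g + 2)*(g^4 - 2*g^3 - 21*g^2 + 22*g + 40) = (g - 5)*(g + 2)*(g^3 + 3*g^2 - 6*g - 8) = (g - 5)*(g - 2)*(g + 2)*(g^2 + 5*g + 4) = (g - 5)*(g - 2)*(g + 1)*(g + 2)*(g + 4)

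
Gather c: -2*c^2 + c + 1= -2*c^2 + c + 1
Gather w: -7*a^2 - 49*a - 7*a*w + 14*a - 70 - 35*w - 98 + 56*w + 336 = -7*a^2 - 35*a + w*(21 - 7*a) + 168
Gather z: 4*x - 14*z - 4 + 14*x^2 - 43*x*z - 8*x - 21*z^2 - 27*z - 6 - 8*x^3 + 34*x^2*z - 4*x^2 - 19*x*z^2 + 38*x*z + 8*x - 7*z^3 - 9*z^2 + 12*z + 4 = -8*x^3 + 10*x^2 + 4*x - 7*z^3 + z^2*(-19*x - 30) + z*(34*x^2 - 5*x - 29) - 6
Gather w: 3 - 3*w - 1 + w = 2 - 2*w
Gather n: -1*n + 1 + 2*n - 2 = n - 1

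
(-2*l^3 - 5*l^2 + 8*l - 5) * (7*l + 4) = -14*l^4 - 43*l^3 + 36*l^2 - 3*l - 20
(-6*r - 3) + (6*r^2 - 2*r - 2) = 6*r^2 - 8*r - 5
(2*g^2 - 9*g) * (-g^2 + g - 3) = -2*g^4 + 11*g^3 - 15*g^2 + 27*g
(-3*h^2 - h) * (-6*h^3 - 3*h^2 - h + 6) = 18*h^5 + 15*h^4 + 6*h^3 - 17*h^2 - 6*h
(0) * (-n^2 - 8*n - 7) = 0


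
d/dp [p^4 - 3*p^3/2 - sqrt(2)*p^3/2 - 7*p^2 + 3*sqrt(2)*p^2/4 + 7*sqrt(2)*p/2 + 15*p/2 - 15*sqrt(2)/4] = 4*p^3 - 9*p^2/2 - 3*sqrt(2)*p^2/2 - 14*p + 3*sqrt(2)*p/2 + 7*sqrt(2)/2 + 15/2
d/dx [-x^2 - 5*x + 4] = -2*x - 5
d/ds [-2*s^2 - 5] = -4*s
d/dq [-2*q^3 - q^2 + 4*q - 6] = -6*q^2 - 2*q + 4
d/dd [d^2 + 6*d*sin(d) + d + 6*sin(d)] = 6*d*cos(d) + 2*d + 6*sqrt(2)*sin(d + pi/4) + 1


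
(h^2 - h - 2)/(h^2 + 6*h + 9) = (h^2 - h - 2)/(h^2 + 6*h + 9)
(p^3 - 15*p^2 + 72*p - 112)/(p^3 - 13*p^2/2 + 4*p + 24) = 2*(p - 7)/(2*p + 3)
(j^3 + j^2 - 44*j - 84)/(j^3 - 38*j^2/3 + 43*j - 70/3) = 3*(j^2 + 8*j + 12)/(3*j^2 - 17*j + 10)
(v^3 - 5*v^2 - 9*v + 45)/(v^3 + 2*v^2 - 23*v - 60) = (v - 3)/(v + 4)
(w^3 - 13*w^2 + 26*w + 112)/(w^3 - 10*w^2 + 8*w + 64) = (w - 7)/(w - 4)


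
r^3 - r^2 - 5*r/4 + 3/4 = (r - 3/2)*(r - 1/2)*(r + 1)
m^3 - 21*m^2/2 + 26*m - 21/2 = (m - 7)*(m - 3)*(m - 1/2)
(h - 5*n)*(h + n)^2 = h^3 - 3*h^2*n - 9*h*n^2 - 5*n^3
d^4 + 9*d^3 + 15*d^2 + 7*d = d*(d + 1)^2*(d + 7)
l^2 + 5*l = l*(l + 5)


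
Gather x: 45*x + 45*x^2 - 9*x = 45*x^2 + 36*x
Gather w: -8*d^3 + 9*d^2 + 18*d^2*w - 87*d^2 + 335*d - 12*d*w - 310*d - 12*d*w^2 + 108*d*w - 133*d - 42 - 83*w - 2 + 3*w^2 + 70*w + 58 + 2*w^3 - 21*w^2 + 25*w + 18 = -8*d^3 - 78*d^2 - 108*d + 2*w^3 + w^2*(-12*d - 18) + w*(18*d^2 + 96*d + 12) + 32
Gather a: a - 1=a - 1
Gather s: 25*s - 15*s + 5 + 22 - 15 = 10*s + 12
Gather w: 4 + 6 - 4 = 6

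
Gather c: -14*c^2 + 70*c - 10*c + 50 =-14*c^2 + 60*c + 50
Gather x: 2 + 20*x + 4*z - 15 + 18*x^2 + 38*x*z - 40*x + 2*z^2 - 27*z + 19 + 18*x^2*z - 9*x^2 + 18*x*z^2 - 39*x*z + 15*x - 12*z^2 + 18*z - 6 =x^2*(18*z + 9) + x*(18*z^2 - z - 5) - 10*z^2 - 5*z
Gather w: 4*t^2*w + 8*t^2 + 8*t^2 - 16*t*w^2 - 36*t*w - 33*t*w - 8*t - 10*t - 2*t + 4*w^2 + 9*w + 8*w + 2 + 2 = 16*t^2 - 20*t + w^2*(4 - 16*t) + w*(4*t^2 - 69*t + 17) + 4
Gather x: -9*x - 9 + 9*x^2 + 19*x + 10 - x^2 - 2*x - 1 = 8*x^2 + 8*x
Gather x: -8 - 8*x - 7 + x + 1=-7*x - 14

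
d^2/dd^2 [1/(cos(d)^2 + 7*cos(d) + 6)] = (-4*sin(d)^4 + 27*sin(d)^2 + 273*cos(d)/4 - 21*cos(3*d)/4 + 63)/((cos(d) + 1)^3*(cos(d) + 6)^3)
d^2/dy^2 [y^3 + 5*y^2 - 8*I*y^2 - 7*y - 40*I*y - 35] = 6*y + 10 - 16*I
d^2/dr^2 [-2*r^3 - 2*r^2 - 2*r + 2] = -12*r - 4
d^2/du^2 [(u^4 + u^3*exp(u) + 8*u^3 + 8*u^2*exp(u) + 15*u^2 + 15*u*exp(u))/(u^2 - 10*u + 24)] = (u^7*exp(u) - 10*u^6*exp(u) + 2*u^6 - 57*u^5*exp(u) - 60*u^5 + 806*u^4*exp(u) + 744*u^4 - 434*u^3*exp(u) - 2324*u^3 - 13248*u^2*exp(u) - 6768*u^2 + 21168*u*exp(u) + 27648*u + 33696*exp(u) + 17280)/(u^6 - 30*u^5 + 372*u^4 - 2440*u^3 + 8928*u^2 - 17280*u + 13824)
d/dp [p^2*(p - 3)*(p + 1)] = 2*p*(2*p^2 - 3*p - 3)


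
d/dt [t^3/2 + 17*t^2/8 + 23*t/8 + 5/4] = 3*t^2/2 + 17*t/4 + 23/8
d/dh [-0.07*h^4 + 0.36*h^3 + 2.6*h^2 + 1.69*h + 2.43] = -0.28*h^3 + 1.08*h^2 + 5.2*h + 1.69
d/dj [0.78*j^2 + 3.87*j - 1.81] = 1.56*j + 3.87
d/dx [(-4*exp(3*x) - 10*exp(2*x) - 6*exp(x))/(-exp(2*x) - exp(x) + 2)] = 4*(exp(4*x) + 2*exp(3*x) - 5*exp(2*x) - 10*exp(x) - 3)*exp(x)/(exp(4*x) + 2*exp(3*x) - 3*exp(2*x) - 4*exp(x) + 4)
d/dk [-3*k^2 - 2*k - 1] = -6*k - 2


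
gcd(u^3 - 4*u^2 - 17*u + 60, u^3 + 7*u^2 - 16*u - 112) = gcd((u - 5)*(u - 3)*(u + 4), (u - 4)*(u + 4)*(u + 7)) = u + 4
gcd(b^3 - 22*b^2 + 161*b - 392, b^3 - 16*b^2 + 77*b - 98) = b^2 - 14*b + 49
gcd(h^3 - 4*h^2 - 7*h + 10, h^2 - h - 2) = 1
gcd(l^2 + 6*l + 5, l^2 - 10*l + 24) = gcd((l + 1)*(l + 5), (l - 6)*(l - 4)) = 1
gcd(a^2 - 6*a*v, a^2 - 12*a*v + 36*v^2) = -a + 6*v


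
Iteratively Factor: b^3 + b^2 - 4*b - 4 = (b + 2)*(b^2 - b - 2) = (b + 1)*(b + 2)*(b - 2)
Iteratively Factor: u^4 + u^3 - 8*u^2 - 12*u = (u)*(u^3 + u^2 - 8*u - 12) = u*(u - 3)*(u^2 + 4*u + 4) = u*(u - 3)*(u + 2)*(u + 2)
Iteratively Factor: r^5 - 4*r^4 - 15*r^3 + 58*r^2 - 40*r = (r)*(r^4 - 4*r^3 - 15*r^2 + 58*r - 40) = r*(r - 1)*(r^3 - 3*r^2 - 18*r + 40) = r*(r - 1)*(r + 4)*(r^2 - 7*r + 10) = r*(r - 2)*(r - 1)*(r + 4)*(r - 5)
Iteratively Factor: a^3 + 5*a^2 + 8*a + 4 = (a + 2)*(a^2 + 3*a + 2) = (a + 2)^2*(a + 1)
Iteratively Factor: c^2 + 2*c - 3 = (c + 3)*(c - 1)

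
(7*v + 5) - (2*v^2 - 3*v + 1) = -2*v^2 + 10*v + 4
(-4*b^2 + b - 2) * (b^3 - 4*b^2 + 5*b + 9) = -4*b^5 + 17*b^4 - 26*b^3 - 23*b^2 - b - 18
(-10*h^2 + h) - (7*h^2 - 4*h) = -17*h^2 + 5*h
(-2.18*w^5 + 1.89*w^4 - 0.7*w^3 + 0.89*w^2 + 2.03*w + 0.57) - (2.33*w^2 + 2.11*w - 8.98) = -2.18*w^5 + 1.89*w^4 - 0.7*w^3 - 1.44*w^2 - 0.0800000000000001*w + 9.55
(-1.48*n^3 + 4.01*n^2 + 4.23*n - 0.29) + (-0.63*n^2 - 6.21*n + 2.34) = -1.48*n^3 + 3.38*n^2 - 1.98*n + 2.05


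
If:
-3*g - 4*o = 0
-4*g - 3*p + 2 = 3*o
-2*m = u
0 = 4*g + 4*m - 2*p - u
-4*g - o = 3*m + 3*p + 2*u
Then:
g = -64/85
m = 74/85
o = 48/85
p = 94/85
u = -148/85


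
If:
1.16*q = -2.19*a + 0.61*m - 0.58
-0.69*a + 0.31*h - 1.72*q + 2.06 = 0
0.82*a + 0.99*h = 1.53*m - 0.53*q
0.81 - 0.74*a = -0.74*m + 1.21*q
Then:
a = -0.98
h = 1.21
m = 0.88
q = 1.81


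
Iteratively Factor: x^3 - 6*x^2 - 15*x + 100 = (x - 5)*(x^2 - x - 20) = (x - 5)^2*(x + 4)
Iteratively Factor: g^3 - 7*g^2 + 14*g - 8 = (g - 1)*(g^2 - 6*g + 8) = (g - 2)*(g - 1)*(g - 4)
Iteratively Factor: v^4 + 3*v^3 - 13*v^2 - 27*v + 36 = (v - 1)*(v^3 + 4*v^2 - 9*v - 36) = (v - 1)*(v + 3)*(v^2 + v - 12) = (v - 1)*(v + 3)*(v + 4)*(v - 3)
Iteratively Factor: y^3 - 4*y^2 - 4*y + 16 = (y - 4)*(y^2 - 4) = (y - 4)*(y + 2)*(y - 2)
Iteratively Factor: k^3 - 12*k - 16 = (k + 2)*(k^2 - 2*k - 8) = (k - 4)*(k + 2)*(k + 2)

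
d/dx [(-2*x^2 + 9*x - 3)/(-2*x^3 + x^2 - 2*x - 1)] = (-4*x^4 + 36*x^3 - 23*x^2 + 10*x - 15)/(4*x^6 - 4*x^5 + 9*x^4 + 2*x^2 + 4*x + 1)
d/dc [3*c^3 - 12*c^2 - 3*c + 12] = 9*c^2 - 24*c - 3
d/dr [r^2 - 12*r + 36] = 2*r - 12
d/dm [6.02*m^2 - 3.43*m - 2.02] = 12.04*m - 3.43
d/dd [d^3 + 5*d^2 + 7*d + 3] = 3*d^2 + 10*d + 7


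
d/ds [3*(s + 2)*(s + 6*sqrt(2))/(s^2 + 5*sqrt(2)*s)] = 3*(-2*s^2 - sqrt(2)*s^2 - 24*sqrt(2)*s - 120)/(s^2*(s^2 + 10*sqrt(2)*s + 50))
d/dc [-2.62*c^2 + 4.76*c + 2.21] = 4.76 - 5.24*c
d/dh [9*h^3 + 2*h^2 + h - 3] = 27*h^2 + 4*h + 1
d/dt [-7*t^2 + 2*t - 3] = 2 - 14*t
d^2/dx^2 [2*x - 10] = 0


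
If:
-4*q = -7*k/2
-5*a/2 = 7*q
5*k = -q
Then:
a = 0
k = 0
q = 0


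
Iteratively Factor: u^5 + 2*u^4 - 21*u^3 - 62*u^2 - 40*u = (u)*(u^4 + 2*u^3 - 21*u^2 - 62*u - 40) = u*(u + 1)*(u^3 + u^2 - 22*u - 40) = u*(u - 5)*(u + 1)*(u^2 + 6*u + 8) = u*(u - 5)*(u + 1)*(u + 4)*(u + 2)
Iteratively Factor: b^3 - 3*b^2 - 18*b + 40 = (b - 5)*(b^2 + 2*b - 8) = (b - 5)*(b + 4)*(b - 2)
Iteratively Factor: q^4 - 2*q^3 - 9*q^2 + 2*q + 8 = (q + 1)*(q^3 - 3*q^2 - 6*q + 8) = (q + 1)*(q + 2)*(q^2 - 5*q + 4) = (q - 4)*(q + 1)*(q + 2)*(q - 1)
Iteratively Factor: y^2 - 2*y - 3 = (y - 3)*(y + 1)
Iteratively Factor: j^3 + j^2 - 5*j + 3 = (j - 1)*(j^2 + 2*j - 3) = (j - 1)^2*(j + 3)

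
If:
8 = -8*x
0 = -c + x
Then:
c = -1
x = -1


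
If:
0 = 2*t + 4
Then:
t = -2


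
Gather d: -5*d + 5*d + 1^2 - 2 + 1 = 0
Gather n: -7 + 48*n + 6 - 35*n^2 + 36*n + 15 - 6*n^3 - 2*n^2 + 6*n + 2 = -6*n^3 - 37*n^2 + 90*n + 16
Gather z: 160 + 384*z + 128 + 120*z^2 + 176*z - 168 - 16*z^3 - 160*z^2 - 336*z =-16*z^3 - 40*z^2 + 224*z + 120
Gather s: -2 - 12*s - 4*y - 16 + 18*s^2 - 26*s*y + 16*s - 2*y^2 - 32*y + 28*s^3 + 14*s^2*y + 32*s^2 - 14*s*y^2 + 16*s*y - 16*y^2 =28*s^3 + s^2*(14*y + 50) + s*(-14*y^2 - 10*y + 4) - 18*y^2 - 36*y - 18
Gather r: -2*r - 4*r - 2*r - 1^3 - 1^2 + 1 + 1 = -8*r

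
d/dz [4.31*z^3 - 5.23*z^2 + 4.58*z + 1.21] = 12.93*z^2 - 10.46*z + 4.58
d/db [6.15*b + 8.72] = 6.15000000000000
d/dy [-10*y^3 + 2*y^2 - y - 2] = -30*y^2 + 4*y - 1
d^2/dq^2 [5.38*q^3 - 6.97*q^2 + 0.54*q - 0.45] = 32.28*q - 13.94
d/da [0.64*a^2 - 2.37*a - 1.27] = 1.28*a - 2.37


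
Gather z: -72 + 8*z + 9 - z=7*z - 63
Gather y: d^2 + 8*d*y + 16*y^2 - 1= d^2 + 8*d*y + 16*y^2 - 1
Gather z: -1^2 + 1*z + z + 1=2*z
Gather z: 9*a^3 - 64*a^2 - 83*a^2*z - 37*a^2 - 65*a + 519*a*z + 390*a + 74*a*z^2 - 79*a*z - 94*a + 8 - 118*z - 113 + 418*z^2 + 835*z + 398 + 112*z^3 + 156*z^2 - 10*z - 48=9*a^3 - 101*a^2 + 231*a + 112*z^3 + z^2*(74*a + 574) + z*(-83*a^2 + 440*a + 707) + 245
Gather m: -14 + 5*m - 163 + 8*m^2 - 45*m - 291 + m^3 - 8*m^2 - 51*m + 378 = m^3 - 91*m - 90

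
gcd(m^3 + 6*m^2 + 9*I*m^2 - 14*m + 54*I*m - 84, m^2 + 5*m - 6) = m + 6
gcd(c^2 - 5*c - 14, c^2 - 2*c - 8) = c + 2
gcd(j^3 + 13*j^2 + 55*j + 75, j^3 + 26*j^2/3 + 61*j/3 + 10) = j^2 + 8*j + 15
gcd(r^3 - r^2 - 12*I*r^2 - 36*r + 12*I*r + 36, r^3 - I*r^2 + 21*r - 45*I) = 1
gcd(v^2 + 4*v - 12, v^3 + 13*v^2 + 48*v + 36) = v + 6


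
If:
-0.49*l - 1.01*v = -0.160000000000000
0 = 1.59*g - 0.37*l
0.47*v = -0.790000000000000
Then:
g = 0.88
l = 3.79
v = -1.68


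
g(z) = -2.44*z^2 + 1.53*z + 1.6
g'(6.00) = -27.75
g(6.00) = -77.06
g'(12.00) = -57.03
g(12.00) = -331.40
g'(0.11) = 0.99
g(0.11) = 1.74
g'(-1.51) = 8.90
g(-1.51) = -6.27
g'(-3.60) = 19.10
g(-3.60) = -35.53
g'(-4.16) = 21.83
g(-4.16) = -46.99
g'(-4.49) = 23.44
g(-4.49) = -54.46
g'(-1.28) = 7.78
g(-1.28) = -4.36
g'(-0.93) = 6.07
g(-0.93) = -1.93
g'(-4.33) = 22.66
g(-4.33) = -50.77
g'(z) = 1.53 - 4.88*z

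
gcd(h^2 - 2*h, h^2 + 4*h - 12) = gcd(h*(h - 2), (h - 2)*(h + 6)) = h - 2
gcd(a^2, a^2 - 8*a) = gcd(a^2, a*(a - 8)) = a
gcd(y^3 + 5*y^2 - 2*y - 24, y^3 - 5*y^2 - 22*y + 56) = y^2 + 2*y - 8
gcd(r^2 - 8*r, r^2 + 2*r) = r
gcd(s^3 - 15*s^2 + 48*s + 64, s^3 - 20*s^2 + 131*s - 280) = s - 8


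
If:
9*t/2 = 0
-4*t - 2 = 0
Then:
No Solution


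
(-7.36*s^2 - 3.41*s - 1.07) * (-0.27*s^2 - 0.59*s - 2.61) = 1.9872*s^4 + 5.2631*s^3 + 21.5104*s^2 + 9.5314*s + 2.7927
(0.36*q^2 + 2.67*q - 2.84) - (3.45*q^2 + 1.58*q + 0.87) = -3.09*q^2 + 1.09*q - 3.71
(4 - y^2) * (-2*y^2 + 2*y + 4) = 2*y^4 - 2*y^3 - 12*y^2 + 8*y + 16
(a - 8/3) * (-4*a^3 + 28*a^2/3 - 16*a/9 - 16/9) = -4*a^4 + 20*a^3 - 80*a^2/3 + 80*a/27 + 128/27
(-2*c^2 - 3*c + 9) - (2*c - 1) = -2*c^2 - 5*c + 10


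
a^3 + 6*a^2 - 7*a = a*(a - 1)*(a + 7)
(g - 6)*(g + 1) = g^2 - 5*g - 6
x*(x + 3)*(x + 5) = x^3 + 8*x^2 + 15*x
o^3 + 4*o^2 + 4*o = o*(o + 2)^2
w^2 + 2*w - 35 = (w - 5)*(w + 7)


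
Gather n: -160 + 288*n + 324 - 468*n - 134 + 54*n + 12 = 42 - 126*n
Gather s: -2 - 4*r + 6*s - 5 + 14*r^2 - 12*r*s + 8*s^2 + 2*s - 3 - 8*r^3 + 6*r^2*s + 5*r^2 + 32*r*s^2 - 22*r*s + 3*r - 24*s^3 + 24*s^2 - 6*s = -8*r^3 + 19*r^2 - r - 24*s^3 + s^2*(32*r + 32) + s*(6*r^2 - 34*r + 2) - 10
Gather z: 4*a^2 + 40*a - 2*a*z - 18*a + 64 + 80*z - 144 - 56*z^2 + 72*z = 4*a^2 + 22*a - 56*z^2 + z*(152 - 2*a) - 80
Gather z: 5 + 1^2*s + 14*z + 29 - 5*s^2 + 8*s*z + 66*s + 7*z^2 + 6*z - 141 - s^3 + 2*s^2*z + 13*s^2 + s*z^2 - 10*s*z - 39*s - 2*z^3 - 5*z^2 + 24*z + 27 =-s^3 + 8*s^2 + 28*s - 2*z^3 + z^2*(s + 2) + z*(2*s^2 - 2*s + 44) - 80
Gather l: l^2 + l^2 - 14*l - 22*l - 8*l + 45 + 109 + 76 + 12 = 2*l^2 - 44*l + 242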